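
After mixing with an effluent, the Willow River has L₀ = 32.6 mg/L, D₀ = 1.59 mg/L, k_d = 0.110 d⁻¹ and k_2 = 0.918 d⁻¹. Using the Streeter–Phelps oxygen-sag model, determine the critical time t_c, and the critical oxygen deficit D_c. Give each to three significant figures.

t_c ≈ 2.08 d; D_c ≈ 3.11 mg/L

With k_2/k_d = 8.345 and 1 − D₀(k_2−k_d)/(k_d L₀) = 0.6417,
t_c = ln(8.345 × 0.6417) / (0.918 − 0.110) = ln(5.356) / 0.8080 = 1.678/0.8080 = 2.077 d.
D_c = (k_d/k_2) L₀ e^(−k_d t_c) = (0.110/0.918) × 32.6 × e^(−0.110×2.077) = 0.1198 × 32.6 × 0.7958 = 3.108 mg/L.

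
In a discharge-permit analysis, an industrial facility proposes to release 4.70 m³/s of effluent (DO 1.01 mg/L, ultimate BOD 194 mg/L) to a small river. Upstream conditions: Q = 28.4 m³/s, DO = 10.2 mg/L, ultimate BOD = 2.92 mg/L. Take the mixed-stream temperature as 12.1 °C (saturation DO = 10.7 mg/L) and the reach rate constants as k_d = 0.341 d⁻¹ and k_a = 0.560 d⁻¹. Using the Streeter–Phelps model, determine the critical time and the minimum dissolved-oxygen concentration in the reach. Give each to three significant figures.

Mixed DO = (28.4×10.2 + 4.70×1.01)/(28.4+4.70) = 294.4/33.10 = 8.895 mg/L.
Mixed L₀ = (28.4×2.92 + 4.70×194)/(33.10) = 994.7/33.10 = 30.05 mg/L.
Initial deficit D₀ = C_s − DO₀ = 10.7 − 8.895 = 1.805 mg/L.
t_c = (1/0.2190) ln[(0.560/0.341)(1 − 1.805×0.2190/(0.341×30.05))] = 4.566 × ln(1.579) = 2.085 d.
D_c = (0.341/0.560) × 30.05 × e^(−0.341×2.085) = 0.6089 × 30.05 × 0.4911 = 8.987 mg/L.
Minimum DO = 10.7 − 8.987 = 1.713 mg/L.

t_c ≈ 2.09 d; minimum DO ≈ 1.71 mg/L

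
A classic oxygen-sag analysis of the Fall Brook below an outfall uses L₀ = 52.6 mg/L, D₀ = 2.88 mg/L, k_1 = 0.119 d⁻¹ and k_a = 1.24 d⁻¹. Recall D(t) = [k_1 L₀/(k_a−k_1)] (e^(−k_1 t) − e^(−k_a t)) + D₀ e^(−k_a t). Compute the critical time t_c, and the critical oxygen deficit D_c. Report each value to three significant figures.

t_c ≈ 1.44 d; D_c ≈ 4.25 mg/L

With k_a/k_1 = 10.42 and 1 − D₀(k_a−k_1)/(k_1 L₀) = 0.4842,
t_c = ln(10.42 × 0.4842) / (1.24 − 0.119) = ln(5.046) / 1.121 = 1.619/1.121 = 1.444 d.
L(t_c) = L₀ e^(−k_1 t_c) = 52.6 × 0.8421 = 44.30 mg/L, and at the critical point k_a D_c = k_1 L, so D_c = (0.119/1.24) × 44.30 = 4.251 mg/L.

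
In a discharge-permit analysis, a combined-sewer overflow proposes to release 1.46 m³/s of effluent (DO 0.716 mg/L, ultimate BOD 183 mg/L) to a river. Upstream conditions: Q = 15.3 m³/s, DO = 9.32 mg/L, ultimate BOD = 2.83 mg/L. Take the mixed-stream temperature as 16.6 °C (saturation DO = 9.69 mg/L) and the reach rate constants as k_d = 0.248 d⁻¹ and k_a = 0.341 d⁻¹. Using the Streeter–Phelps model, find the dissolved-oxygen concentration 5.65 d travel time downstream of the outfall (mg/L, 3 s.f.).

DO ≈ 4.55 mg/L

Mixed DO = (15.3×9.32 + 1.46×0.716)/(15.3+1.46) = 143.6/16.76 = 8.570 mg/L.
Mixed L₀ = (15.3×2.83 + 1.46×183)/(16.76) = 310.5/16.76 = 18.53 mg/L.
Initial deficit D₀ = C_s − DO₀ = 9.69 − 8.570 = 1.120 mg/L.
D(5.65) = [0.248×18.53/(0.341−0.248)](e^(−0.248×5.65) − e^(−0.341×5.65)) + 1.120 e^(−0.341×5.65)
= 49.40 × (0.2463 − 0.1456) + 1.120 × 0.1456 = 5.136 mg/L.
DO = 9.69 − 5.136 = 4.554 mg/L.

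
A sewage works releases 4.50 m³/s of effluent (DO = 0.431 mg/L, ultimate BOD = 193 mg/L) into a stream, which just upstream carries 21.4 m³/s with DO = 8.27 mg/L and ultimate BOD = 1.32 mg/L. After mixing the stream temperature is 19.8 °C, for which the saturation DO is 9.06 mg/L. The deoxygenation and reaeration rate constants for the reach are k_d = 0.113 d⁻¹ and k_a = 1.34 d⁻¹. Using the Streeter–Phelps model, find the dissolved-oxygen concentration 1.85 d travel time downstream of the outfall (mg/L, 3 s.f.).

Mixed DO = (21.4×8.27 + 4.50×0.431)/(21.4+4.50) = 178.9/25.90 = 6.908 mg/L.
Mixed L₀ = (21.4×1.32 + 4.50×193)/(25.90) = 896.7/25.90 = 34.62 mg/L.
Initial deficit D₀ = C_s − DO₀ = 9.06 − 6.908 = 2.152 mg/L.
D(1.85) = [0.113×34.62/(1.34−0.113)](e^(−0.113×1.85) − e^(−1.34×1.85)) + 2.152 e^(−1.34×1.85)
= 3.189 × (0.8114 − 0.08383) + 2.152 × 0.08383 = 2.500 mg/L.
DO = 9.06 − 2.500 = 6.560 mg/L.

DO ≈ 6.56 mg/L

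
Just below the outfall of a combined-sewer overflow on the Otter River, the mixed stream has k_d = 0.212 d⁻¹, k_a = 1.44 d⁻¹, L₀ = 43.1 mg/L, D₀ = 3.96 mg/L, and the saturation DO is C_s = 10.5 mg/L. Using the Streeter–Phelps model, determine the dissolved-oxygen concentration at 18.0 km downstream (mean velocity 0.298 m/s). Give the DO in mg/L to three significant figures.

Travel time t = x/v = 18.0 km / (0.298 m/s) = 18000 m / 0.298 m/s = 60400 s = 0.6991 d.
k_d L₀/(k_a−k_d) = 0.212×43.1/(1.44−0.212) = 9.137/1.228 = 7.441 mg/L.
e^(−k_d t) = e^(−0.212×0.6991) = 0.8622; e^(−k_a t) = e^(−1.44×0.6991) = 0.3654.
D = 7.441 × (0.8622 − 0.3654) + 3.96 × 0.3654 = 3.697 + 1.447 = 5.144 mg/L.
DO = C_s − D = 10.5 − 5.144 = 5.356 mg/L.

DO ≈ 5.36 mg/L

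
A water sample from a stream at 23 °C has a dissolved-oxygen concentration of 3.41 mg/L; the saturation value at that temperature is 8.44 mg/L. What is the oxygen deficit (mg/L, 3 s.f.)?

D = C_s − C = 8.44 − 3.41 = 5.03 mg/L.

D ≈ 5.03 mg/L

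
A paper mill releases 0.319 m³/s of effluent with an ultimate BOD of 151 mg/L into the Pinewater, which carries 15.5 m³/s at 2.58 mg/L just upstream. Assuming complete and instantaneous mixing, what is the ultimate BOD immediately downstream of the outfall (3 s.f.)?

5.57 mg/L

Flow-weighted mixing: C = (Q_r C_r + Q_w C_w)/(Q_r + Q_w)
= (15.5×2.58 + 0.319×151)/(15.5 + 0.319) = 88.16/15.82 = 5.573 mg/L.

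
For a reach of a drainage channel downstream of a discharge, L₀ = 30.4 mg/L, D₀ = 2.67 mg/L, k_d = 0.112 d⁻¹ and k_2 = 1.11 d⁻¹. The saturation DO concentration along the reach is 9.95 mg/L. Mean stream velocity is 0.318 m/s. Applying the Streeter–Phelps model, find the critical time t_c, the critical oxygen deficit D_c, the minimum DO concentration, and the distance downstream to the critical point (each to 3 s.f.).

t_c ≈ 0.769 d; D_c ≈ 2.81 mg/L; min DO ≈ 7.14 mg/L; x_c ≈ 21.1 km

At the critical point dD/dt = 0, so k_d L₀ e^(−k_d t) = k_2 D. Substituting D(t) from the Streeter–Phelps equation and solving for t gives
t_c = ln[(k_2/k_d)(1 − D₀(k_2−k_d)/(k_d L₀))] / (k_2−k_d).
Here k_2−k_d = 0.9980 d⁻¹ and 1 − D₀(k_2−k_d)/(k_d L₀) = 1 − 2.67×0.9980/(0.112×30.4) = 0.2174, so
t_c = ln(9.911 × 0.2174) / 0.9980 = 0.7675 / 0.9980 = 0.7691 d.
L(t_c) = L₀ e^(−k_d t_c) = 30.4 × 0.9175 = 27.89 mg/L, and at the critical point k_2 D_c = k_d L, so D_c = (0.112/1.11) × 27.89 = 2.814 mg/L.
Minimum DO = C_s − D_c = 9.95 − 2.814 = 7.136 mg/L.
x_c = v t_c = 0.318 m/s × 0.7691 d × 86400 s/d = 21130 m ≈ 21.1 km.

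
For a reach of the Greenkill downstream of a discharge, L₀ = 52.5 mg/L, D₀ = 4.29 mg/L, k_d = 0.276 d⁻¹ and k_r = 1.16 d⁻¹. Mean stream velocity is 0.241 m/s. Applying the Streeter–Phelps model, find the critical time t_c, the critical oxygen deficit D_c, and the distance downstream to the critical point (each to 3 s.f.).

With k_r/k_d = 4.203 and 1 − D₀(k_r−k_d)/(k_d L₀) = 0.7383,
t_c = ln(4.203 × 0.7383) / (1.16 − 0.276) = ln(3.103) / 0.8840 = 1.132/0.8840 = 1.281 d.
D_c = (k_d/k_r) L₀ e^(−k_d t_c) = (0.276/1.16) × 52.5 × e^(−0.276×1.281) = 0.2379 × 52.5 × 0.7022 = 8.771 mg/L.
x_c = v t_c = 0.241 m/s × 1.281 d × 86400 s/d = 26670 m ≈ 26.7 km.

t_c ≈ 1.28 d; D_c ≈ 8.77 mg/L; x_c ≈ 26.7 km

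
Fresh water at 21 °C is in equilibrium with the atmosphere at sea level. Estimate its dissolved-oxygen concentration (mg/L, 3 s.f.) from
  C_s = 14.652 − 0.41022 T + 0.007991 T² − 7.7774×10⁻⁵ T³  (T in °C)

C_s = 14.652 − 0.41022×21 + 0.007991×21² − 7.7774×10⁻⁵×21³ = 8.841 mg/L.

C_s ≈ 8.84 mg/L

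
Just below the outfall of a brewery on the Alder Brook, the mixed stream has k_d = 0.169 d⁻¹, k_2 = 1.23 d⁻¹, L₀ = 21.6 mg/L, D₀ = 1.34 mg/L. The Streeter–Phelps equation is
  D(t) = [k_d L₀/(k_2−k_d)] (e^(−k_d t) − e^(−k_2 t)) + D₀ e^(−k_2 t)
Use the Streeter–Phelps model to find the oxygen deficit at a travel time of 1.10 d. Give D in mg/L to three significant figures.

k_d L₀/(k_2−k_d) = 0.169×21.6/(1.23−0.169) = 3.650/1.061 = 3.441 mg/L.
e^(−k_d t) = e^(−0.169×1.100) = 0.8304; e^(−k_2 t) = e^(−1.23×1.100) = 0.2585.
D = 3.441 × (0.8304 − 0.2585) + 1.34 × 0.2585 = 1.968 + 0.3463 = 2.314 mg/L.

D ≈ 2.31 mg/L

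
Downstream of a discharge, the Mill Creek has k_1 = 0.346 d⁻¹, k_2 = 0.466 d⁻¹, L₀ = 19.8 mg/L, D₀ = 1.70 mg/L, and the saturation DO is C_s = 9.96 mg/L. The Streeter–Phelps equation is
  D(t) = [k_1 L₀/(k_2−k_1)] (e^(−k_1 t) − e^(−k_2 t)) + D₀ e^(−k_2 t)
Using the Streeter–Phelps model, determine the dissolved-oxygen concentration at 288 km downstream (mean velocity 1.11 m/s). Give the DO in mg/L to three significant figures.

DO ≈ 3.43 mg/L

Travel time t = x/v = 288 km / (1.11 m/s) = 288000 m / 1.11 m/s = 259500 s = 3.003 d.
k_1 L₀/(k_2−k_1) = 0.346×19.8/(0.466−0.346) = 6.851/0.1200 = 57.09 mg/L.
e^(−k_1 t) = e^(−0.346×3.003) = 0.3538; e^(−k_2 t) = e^(−0.466×3.003) = 0.2467.
D = 57.09 × (0.3538 − 0.2467) + 1.70 × 0.2467 = 6.111 + 0.4195 = 6.531 mg/L.
DO = C_s − D = 9.96 − 6.531 = 3.429 mg/L.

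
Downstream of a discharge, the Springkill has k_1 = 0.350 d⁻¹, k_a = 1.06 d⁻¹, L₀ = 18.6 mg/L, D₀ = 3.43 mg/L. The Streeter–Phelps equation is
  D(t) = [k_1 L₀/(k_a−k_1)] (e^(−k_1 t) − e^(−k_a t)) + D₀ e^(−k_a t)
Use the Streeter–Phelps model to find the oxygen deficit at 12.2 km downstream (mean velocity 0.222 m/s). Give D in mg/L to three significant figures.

D ≈ 4.41 mg/L

Travel time t = x/v = 12.2 km / (0.222 m/s) = 12200 m / 0.222 m/s = 54950 s = 0.6361 d.
k_1 L₀/(k_a−k_1) = 0.350×18.6/(1.06−0.350) = 6.510/0.7100 = 9.169 mg/L.
e^(−k_1 t) = e^(−0.350×0.6361) = 0.8004; e^(−k_a t) = e^(−1.06×0.6361) = 0.5096.
D = 9.169 × (0.8004 − 0.5096) + 3.43 × 0.5096 = 2.667 + 1.748 = 4.415 mg/L.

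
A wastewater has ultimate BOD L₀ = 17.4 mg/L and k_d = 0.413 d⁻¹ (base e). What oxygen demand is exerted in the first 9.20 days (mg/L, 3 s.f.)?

y ≈ 17.0 mg/L

y_t = L₀(1 − e^(−k_d t)) = 17.4 × (1 − e^(−0.413×9.20))
= 17.4 × (1 − 0.02238) = 17.4 × 0.9776 = 17.01 mg/L.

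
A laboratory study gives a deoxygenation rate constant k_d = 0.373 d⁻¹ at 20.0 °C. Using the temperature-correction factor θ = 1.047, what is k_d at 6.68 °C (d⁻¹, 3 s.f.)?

k_d ≈ 0.202 d⁻¹

k_d(T₂) = k_d(T₁) · θ^(T₂−T₁) = 0.373 × 1.047^(6.68−20.0)
= 0.373 × 1.047^-13.3 = 0.373 × 0.5424 = 0.2023 d⁻¹.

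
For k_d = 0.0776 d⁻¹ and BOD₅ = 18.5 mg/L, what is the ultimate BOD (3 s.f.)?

BOD₅ = L₀(1 − e^(−5k_d)) ⇒ L₀ = BOD₅ / (1 − e^(−5×0.0776))
= 18.5 / (1 − 0.6784) = 18.5 / 0.3216 = 57.53 mg/L.

L₀ ≈ 57.5 mg/L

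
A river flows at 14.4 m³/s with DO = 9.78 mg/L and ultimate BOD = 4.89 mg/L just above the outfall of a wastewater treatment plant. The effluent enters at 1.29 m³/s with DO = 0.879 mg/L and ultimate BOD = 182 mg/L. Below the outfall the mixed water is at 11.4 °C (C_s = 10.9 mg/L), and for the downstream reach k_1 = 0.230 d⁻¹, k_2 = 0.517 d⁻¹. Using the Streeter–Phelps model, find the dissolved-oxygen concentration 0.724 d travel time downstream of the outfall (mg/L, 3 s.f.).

DO ≈ 7.15 mg/L

Mixed DO = (14.4×9.78 + 1.29×0.879)/(14.4+1.29) = 142.0/15.69 = 9.048 mg/L.
Mixed L₀ = (14.4×4.89 + 1.29×182)/(15.69) = 305.2/15.69 = 19.45 mg/L.
Initial deficit D₀ = C_s − DO₀ = 10.9 − 9.048 = 1.852 mg/L.
D(0.724) = [0.230×19.45/(0.517−0.230)](e^(−0.230×0.724) − e^(−0.517×0.724)) + 1.852 e^(−0.517×0.724)
= 15.59 × (0.8466 − 0.6878) + 1.852 × 0.6878 = 3.750 mg/L.
DO = 10.9 − 3.750 = 7.150 mg/L.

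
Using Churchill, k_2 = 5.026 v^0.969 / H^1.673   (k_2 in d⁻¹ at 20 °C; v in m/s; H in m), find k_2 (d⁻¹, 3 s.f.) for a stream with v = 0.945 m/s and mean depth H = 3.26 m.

k_2 = 5.026 × 0.945^0.969 / 3.26^1.673 = 5.026 × 0.9467 / 7.221 = 0.6589 d⁻¹.

k_2 ≈ 0.659 d⁻¹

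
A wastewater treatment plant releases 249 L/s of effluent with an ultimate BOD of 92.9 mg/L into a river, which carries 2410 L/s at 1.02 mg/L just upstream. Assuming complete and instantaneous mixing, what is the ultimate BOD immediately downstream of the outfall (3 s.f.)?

Flow-weighted mixing: C = (Q_r C_r + Q_w C_w)/(Q_r + Q_w)
= (2410×1.02 + 249×92.9)/(2410 + 249) = 25590/2659 = 9.624 mg/L.

9.62 mg/L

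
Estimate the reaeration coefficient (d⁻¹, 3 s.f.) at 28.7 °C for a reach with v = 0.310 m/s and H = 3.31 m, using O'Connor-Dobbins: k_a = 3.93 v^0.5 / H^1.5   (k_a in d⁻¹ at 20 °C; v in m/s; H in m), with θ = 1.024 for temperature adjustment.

k_a(20) = 3.93 × 0.310^0.5 / 3.31^1.5 = 3.93 × 0.5568 / 6.022 = 0.3634 d⁻¹.
k_a(28.7) = 0.3634 × 1.024^(28.7−20) = 0.3634 × 1.229 = 0.4466 d⁻¹.

k_a ≈ 0.447 d⁻¹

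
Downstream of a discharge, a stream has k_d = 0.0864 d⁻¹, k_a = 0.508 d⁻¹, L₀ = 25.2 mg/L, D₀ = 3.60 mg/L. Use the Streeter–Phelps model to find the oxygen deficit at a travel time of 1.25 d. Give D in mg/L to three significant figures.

D ≈ 3.81 mg/L

k_d L₀/(k_a−k_d) = 0.0864×25.2/(0.508−0.0864) = 2.177/0.4216 = 5.164 mg/L.
e^(−k_d t) = e^(−0.0864×1.250) = 0.8976; e^(−k_a t) = e^(−0.508×1.250) = 0.5299.
D = 5.164 × (0.8976 − 0.5299) + 3.60 × 0.5299 = 1.899 + 1.908 = 3.807 mg/L.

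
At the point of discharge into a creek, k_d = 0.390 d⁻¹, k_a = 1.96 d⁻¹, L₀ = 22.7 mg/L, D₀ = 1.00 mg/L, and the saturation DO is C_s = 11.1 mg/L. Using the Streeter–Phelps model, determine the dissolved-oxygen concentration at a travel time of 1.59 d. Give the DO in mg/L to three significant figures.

k_d L₀/(k_a−k_d) = 0.390×22.7/(1.96−0.390) = 8.853/1.570 = 5.639 mg/L.
e^(−k_d t) = e^(−0.390×1.590) = 0.5379; e^(−k_a t) = e^(−1.96×1.590) = 0.04432.
D = 5.639 × (0.5379 − 0.04432) + 1.00 × 0.04432 = 2.783 + 0.04432 = 2.828 mg/L.
DO = C_s − D = 11.1 − 2.828 = 8.272 mg/L.

DO ≈ 8.27 mg/L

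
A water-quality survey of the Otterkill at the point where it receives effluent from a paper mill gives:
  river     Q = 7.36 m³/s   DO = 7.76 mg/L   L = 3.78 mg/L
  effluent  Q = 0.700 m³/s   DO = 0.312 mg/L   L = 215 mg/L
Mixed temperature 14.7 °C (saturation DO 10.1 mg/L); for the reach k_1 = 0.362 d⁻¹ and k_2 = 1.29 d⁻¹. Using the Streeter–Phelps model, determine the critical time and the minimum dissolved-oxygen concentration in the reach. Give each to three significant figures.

t_c ≈ 0.912 d; minimum DO ≈ 5.64 mg/L

Mixed DO = (7.36×7.76 + 0.700×0.312)/(7.36+0.700) = 57.33/8.060 = 7.113 mg/L.
Mixed L₀ = (7.36×3.78 + 0.700×215)/(8.060) = 178.3/8.060 = 22.12 mg/L.
Initial deficit D₀ = C_s − DO₀ = 10.1 − 7.113 = 2.987 mg/L.
t_c = (1/0.9280) ln[(1.29/0.362)(1 − 2.987×0.9280/(0.362×22.12))] = 1.078 × ln(2.330) = 0.9116 d.
D_c = (0.362/1.29) × 22.12 × e^(−0.362×0.9116) = 0.2806 × 22.12 × 0.7189 = 4.463 mg/L.
Minimum DO = 10.1 − 4.463 = 5.637 mg/L.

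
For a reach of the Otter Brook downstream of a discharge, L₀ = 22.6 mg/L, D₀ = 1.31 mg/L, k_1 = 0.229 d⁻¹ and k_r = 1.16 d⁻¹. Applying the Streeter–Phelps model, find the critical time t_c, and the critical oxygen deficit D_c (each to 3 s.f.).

With k_r/k_1 = 5.066 and 1 − D₀(k_r−k_1)/(k_1 L₀) = 0.7643,
t_c = ln(5.066 × 0.7643) / (1.16 − 0.229) = ln(3.872) / 0.9310 = 1.354/0.9310 = 1.454 d.
L(t_c) = L₀ e^(−k_1 t_c) = 22.6 × 0.7168 = 16.20 mg/L, and at the critical point k_r D_c = k_1 L, so D_c = (0.229/1.16) × 16.20 = 3.198 mg/L.

t_c ≈ 1.45 d; D_c ≈ 3.20 mg/L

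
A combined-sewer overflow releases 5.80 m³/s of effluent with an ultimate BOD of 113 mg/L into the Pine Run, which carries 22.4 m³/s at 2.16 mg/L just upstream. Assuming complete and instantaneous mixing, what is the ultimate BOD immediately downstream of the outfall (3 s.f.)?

25.0 mg/L

Flow-weighted mixing: C = (Q_r C_r + Q_w C_w)/(Q_r + Q_w)
= (22.4×2.16 + 5.80×113)/(22.4 + 5.80) = 703.8/28.20 = 24.96 mg/L.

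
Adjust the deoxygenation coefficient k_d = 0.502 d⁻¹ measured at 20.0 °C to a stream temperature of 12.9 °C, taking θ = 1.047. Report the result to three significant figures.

k_d ≈ 0.362 d⁻¹

k_d(T₂) = k_d(T₁) · θ^(T₂−T₁) = 0.502 × 1.047^(12.9−20.0)
= 0.502 × 1.047^-7.10 = 0.502 × 0.7217 = 0.3623 d⁻¹.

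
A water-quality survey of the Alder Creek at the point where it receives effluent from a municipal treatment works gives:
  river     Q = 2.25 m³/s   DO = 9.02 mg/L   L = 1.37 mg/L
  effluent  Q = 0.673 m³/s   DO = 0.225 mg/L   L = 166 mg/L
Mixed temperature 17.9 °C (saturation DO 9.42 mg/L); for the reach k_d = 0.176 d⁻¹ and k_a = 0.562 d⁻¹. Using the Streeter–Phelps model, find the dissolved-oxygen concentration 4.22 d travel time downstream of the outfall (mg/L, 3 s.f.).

Mixed DO = (2.25×9.02 + 0.673×0.225)/(2.25+0.673) = 20.45/2.923 = 6.995 mg/L.
Mixed L₀ = (2.25×1.37 + 0.673×166)/(2.923) = 114.8/2.923 = 39.27 mg/L.
Initial deficit D₀ = C_s − DO₀ = 9.42 − 6.995 = 2.425 mg/L.
D(4.22) = [0.176×39.27/(0.562−0.176)](e^(−0.176×4.22) − e^(−0.562×4.22)) + 2.425 e^(−0.562×4.22)
= 17.91 × (0.4758 − 0.09333) + 2.425 × 0.09333 = 7.076 mg/L.
DO = 9.42 − 7.076 = 2.344 mg/L.

DO ≈ 2.34 mg/L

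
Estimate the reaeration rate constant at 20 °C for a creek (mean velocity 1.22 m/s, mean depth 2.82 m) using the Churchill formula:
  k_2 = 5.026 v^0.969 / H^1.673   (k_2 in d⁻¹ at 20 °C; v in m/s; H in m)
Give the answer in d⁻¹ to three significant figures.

k_2 ≈ 1.08 d⁻¹

k_2 = 5.026 × 1.22^0.969 / 2.82^1.673 = 5.026 × 1.213 / 5.666 = 1.076 d⁻¹.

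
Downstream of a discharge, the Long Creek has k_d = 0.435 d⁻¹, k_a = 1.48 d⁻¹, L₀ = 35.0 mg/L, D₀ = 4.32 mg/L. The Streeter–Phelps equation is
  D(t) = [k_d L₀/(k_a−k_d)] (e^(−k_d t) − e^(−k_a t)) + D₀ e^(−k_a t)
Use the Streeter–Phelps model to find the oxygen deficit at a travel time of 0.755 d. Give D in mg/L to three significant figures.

D ≈ 7.14 mg/L

k_d L₀/(k_a−k_d) = 0.435×35.0/(1.48−0.435) = 15.22/1.045 = 14.57 mg/L.
e^(−k_d t) = e^(−0.435×0.7550) = 0.7201; e^(−k_a t) = e^(−1.48×0.7550) = 0.3271.
D = 14.57 × (0.7201 − 0.3271) + 4.32 × 0.3271 = 5.725 + 1.413 = 7.138 mg/L.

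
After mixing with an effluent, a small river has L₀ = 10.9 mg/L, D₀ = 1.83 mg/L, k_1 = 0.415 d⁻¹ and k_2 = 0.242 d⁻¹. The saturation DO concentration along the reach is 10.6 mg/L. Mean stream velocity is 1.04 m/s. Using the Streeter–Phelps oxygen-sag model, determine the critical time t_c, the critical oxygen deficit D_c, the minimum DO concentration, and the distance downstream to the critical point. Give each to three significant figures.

t_c = [1/(k_2−k_1)] ln[(k_2/k_1)(1 − D₀(k_2−k_1)/(k_1 L₀))]
= [1/(0.242−0.415)] ln[(0.242/0.415)(1 − 1.83×-0.1730/(0.415×10.9))]
= (1/-0.1730) ln[0.5831 × 1.070] = -5.780 × ln(0.6239) = -5.780 × -0.4717 = 2.727 d.
D_c = (k_1/k_2) L₀ e^(−k_1 t_c) = (0.415/0.242) × 10.9 × e^(−0.415×2.727) = 1.715 × 10.9 × 0.3225 = 6.029 mg/L.
Minimum DO = C_s − D_c = 10.6 − 6.029 = 4.571 mg/L.
x_c = v t_c = 1.04 m/s × 2.727 d × 86400 s/d = 245000 m ≈ 245 km.

t_c ≈ 2.73 d; D_c ≈ 6.03 mg/L; min DO ≈ 4.57 mg/L; x_c ≈ 245 km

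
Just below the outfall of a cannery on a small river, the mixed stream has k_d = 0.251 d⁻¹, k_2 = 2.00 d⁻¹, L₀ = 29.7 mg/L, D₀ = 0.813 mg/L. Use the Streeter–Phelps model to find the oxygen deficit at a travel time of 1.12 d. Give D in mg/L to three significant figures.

k_d L₀/(k_2−k_d) = 0.251×29.7/(2.00−0.251) = 7.455/1.749 = 4.262 mg/L.
e^(−k_d t) = e^(−0.251×1.120) = 0.7549; e^(−k_2 t) = e^(−2.00×1.120) = 0.1065.
D = 4.262 × (0.7549 − 0.1065) + 0.813 × 0.1065 = 2.764 + 0.08655 = 2.851 mg/L.

D ≈ 2.85 mg/L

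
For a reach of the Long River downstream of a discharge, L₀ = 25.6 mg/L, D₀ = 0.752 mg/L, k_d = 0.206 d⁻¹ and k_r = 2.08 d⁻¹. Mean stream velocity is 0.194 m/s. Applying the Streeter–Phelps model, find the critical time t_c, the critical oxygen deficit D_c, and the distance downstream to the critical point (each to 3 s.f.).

t_c ≈ 1.07 d; D_c ≈ 2.03 mg/L; x_c ≈ 17.9 km

With k_r/k_d = 10.10 and 1 − D₀(k_r−k_d)/(k_d L₀) = 0.7328,
t_c = ln(10.10 × 0.7328) / (2.08 − 0.206) = ln(7.399) / 1.874 = 2.001/1.874 = 1.068 d.
L(t_c) = L₀ e^(−k_d t_c) = 25.6 × 0.8025 = 20.54 mg/L, and at the critical point k_r D_c = k_d L, so D_c = (0.206/2.08) × 20.54 = 2.035 mg/L.
x_c = v t_c = 0.194 m/s × 1.068 d × 86400 s/d = 17900 m ≈ 17.9 km.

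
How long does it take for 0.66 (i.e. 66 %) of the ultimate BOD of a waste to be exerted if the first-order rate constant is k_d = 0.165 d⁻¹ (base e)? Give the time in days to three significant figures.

y/L₀ = 1 − e^(−k_d t) = 0.66 ⇒ e^(−k_d t) = 0.340
t = −ln(0.340) / 0.165 = 1.079 / 0.165 = 6.538 d.

t ≈ 6.54 d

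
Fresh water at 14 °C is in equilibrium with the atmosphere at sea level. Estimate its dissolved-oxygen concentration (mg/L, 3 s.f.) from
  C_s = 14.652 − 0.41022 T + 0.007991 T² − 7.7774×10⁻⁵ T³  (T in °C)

C_s = 14.652 − 0.41022×14 + 0.007991×14² − 7.7774×10⁻⁵×14³ = 10.26 mg/L.

C_s ≈ 10.3 mg/L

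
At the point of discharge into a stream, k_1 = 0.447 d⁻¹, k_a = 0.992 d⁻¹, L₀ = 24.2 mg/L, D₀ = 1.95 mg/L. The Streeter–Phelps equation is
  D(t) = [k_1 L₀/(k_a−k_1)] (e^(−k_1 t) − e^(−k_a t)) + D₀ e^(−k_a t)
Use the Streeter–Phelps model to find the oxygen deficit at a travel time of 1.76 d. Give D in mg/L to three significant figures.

k_1 L₀/(k_a−k_1) = 0.447×24.2/(0.992−0.447) = 10.82/0.5450 = 19.85 mg/L.
e^(−k_1 t) = e^(−0.447×1.760) = 0.4553; e^(−k_a t) = e^(−0.992×1.760) = 0.1745.
D = 19.85 × (0.4553 − 0.1745) + 1.95 × 0.1745 = 5.574 + 0.3402 = 5.915 mg/L.

D ≈ 5.91 mg/L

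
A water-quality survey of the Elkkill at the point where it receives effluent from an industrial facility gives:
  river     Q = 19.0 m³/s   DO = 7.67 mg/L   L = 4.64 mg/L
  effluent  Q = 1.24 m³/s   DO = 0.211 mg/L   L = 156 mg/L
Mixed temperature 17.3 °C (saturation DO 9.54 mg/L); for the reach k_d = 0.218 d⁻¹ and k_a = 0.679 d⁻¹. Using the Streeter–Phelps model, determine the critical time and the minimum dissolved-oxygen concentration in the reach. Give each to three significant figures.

Mixed DO = (19.0×7.67 + 1.24×0.211)/(19.0+1.24) = 146.0/20.24 = 7.213 mg/L.
Mixed L₀ = (19.0×4.64 + 1.24×156)/(20.24) = 281.6/20.24 = 13.91 mg/L.
Initial deficit D₀ = C_s − DO₀ = 9.54 − 7.213 = 2.327 mg/L.
t_c = (1/0.4610) ln[(0.679/0.218)(1 − 2.327×0.4610/(0.218×13.91))] = 2.169 × ln(2.013) = 1.518 d.
D_c = (0.218/0.679) × 13.91 × e^(−0.218×1.518) = 0.3211 × 13.91 × 0.7183 = 3.209 mg/L.
Minimum DO = 9.54 − 3.209 = 6.331 mg/L.

t_c ≈ 1.52 d; minimum DO ≈ 6.33 mg/L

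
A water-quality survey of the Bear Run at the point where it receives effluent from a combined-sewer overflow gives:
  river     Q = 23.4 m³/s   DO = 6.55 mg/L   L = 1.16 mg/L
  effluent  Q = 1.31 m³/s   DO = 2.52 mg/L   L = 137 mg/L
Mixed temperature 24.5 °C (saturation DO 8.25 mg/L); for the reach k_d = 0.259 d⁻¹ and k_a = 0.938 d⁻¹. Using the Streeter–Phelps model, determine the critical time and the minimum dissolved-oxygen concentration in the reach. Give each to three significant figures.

Mixed DO = (23.4×6.55 + 1.31×2.52)/(23.4+1.31) = 156.6/24.71 = 6.336 mg/L.
Mixed L₀ = (23.4×1.16 + 1.31×137)/(24.71) = 206.6/24.71 = 8.362 mg/L.
Initial deficit D₀ = C_s − DO₀ = 8.25 − 6.336 = 1.914 mg/L.
t_c = (1/0.6790) ln[(0.938/0.259)(1 − 1.914×0.6790/(0.259×8.362))] = 1.473 × ln(1.449) = 0.5459 d.
D_c = (0.259/0.938) × 8.362 × e^(−0.259×0.5459) = 0.2761 × 8.362 × 0.8682 = 2.004 mg/L.
Minimum DO = 8.25 − 2.004 = 6.246 mg/L.

t_c ≈ 0.546 d; minimum DO ≈ 6.25 mg/L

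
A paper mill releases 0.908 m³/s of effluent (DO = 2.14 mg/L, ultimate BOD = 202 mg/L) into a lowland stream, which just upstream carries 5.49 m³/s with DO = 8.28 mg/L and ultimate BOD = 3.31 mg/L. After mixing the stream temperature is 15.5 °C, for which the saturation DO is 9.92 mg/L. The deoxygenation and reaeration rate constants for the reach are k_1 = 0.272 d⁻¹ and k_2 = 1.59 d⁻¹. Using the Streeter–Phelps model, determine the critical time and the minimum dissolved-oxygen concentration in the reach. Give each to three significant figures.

t_c ≈ 0.969 d; minimum DO ≈ 5.78 mg/L

Mixed DO = (5.49×8.28 + 0.908×2.14)/(5.49+0.908) = 47.40/6.398 = 7.409 mg/L.
Mixed L₀ = (5.49×3.31 + 0.908×202)/(6.398) = 201.6/6.398 = 31.51 mg/L.
Initial deficit D₀ = C_s − DO₀ = 9.92 − 7.409 = 2.511 mg/L.
t_c = (1/1.318) ln[(1.59/0.272)(1 − 2.511×1.318/(0.272×31.51))] = 0.7587 × ln(3.588) = 0.9693 d.
D_c = (0.272/1.59) × 31.51 × e^(−0.272×0.9693) = 0.1711 × 31.51 × 0.7682 = 4.141 mg/L.
Minimum DO = 9.92 − 4.141 = 5.779 mg/L.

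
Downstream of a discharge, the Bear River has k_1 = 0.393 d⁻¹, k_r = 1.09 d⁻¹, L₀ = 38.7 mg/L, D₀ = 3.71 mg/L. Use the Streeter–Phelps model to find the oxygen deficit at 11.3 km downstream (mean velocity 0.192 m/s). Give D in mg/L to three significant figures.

Travel time t = x/v = 11.3 km / (0.192 m/s) = 11300 m / 0.192 m/s = 58850 s = 0.6812 d.
k_1 L₀/(k_r−k_1) = 0.393×38.7/(1.09−0.393) = 15.21/0.6970 = 21.82 mg/L.
e^(−k_1 t) = e^(−0.393×0.6812) = 0.7651; e^(−k_r t) = e^(−1.09×0.6812) = 0.4759.
D = 21.82 × (0.7651 − 0.4759) + 3.71 × 0.4759 = 6.311 + 1.766 = 8.076 mg/L.

D ≈ 8.08 mg/L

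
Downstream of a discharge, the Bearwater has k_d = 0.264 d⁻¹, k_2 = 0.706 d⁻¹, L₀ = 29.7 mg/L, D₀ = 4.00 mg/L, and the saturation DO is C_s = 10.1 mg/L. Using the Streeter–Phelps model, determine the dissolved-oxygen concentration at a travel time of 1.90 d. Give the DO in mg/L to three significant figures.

k_d L₀/(k_2−k_d) = 0.264×29.7/(0.706−0.264) = 7.841/0.4420 = 17.74 mg/L.
e^(−k_d t) = e^(−0.264×1.900) = 0.6056; e^(−k_2 t) = e^(−0.706×1.900) = 0.2615.
D = 17.74 × (0.6056 − 0.2615) + 4.00 × 0.2615 = 6.104 + 1.046 = 7.150 mg/L.
DO = C_s − D = 10.1 − 7.150 = 2.950 mg/L.

DO ≈ 2.95 mg/L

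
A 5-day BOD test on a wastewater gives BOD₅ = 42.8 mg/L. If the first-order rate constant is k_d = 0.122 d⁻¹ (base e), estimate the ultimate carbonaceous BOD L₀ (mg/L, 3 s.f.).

BOD₅ = L₀(1 − e^(−5k_d)) ⇒ L₀ = BOD₅ / (1 − e^(−5×0.122))
= 42.8 / (1 − 0.5434) = 42.8 / 0.4566 = 93.73 mg/L.

L₀ ≈ 93.7 mg/L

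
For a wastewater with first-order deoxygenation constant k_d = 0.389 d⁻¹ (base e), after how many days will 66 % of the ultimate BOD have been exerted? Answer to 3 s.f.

y/L₀ = 1 − e^(−k_d t) = 0.66 ⇒ e^(−k_d t) = 0.340
t = −ln(0.340) / 0.389 = 1.079 / 0.389 = 2.773 d.

t ≈ 2.77 d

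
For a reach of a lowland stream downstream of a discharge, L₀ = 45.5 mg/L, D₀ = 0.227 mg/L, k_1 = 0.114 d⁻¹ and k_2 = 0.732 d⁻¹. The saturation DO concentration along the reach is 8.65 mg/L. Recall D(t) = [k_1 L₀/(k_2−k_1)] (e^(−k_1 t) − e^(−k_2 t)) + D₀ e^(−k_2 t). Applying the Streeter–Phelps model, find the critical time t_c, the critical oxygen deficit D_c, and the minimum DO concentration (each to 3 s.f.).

t_c ≈ 2.96 d; D_c ≈ 5.05 mg/L; min DO ≈ 3.60 mg/L

t_c = [1/(k_2−k_1)] ln[(k_2/k_1)(1 − D₀(k_2−k_1)/(k_1 L₀))]
= [1/(0.732−0.114)] ln[(0.732/0.114)(1 − 0.227×0.6180/(0.114×45.5))]
= (1/0.6180) ln[6.421 × 0.9730] = 1.618 × ln(6.247) = 1.618 × 1.832 = 2.965 d.
D_c = (k_1/k_2) L₀ e^(−k_1 t_c) = (0.114/0.732) × 45.5 × e^(−0.114×2.965) = 0.1557 × 45.5 × 0.7132 = 5.054 mg/L.
Minimum DO = C_s − D_c = 8.65 − 5.054 = 3.596 mg/L.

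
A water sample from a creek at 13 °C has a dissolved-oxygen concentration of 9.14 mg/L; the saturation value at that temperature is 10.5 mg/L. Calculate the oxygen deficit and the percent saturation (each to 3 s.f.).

D ≈ 1.36 mg/L; 87.0 % saturation

D = C_s − C = 10.5 − 9.14 = 1.36 mg/L.
% saturation = 9.14/10.5 × 100 = 87.0 %.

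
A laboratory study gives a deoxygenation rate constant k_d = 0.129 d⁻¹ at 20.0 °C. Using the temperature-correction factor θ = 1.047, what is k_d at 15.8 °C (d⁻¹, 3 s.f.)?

k_d ≈ 0.106 d⁻¹

k_d(T₂) = k_d(T₁) · θ^(T₂−T₁) = 0.129 × 1.047^(15.8−20.0)
= 0.129 × 1.047^-4.20 = 0.129 × 0.8246 = 0.1064 d⁻¹.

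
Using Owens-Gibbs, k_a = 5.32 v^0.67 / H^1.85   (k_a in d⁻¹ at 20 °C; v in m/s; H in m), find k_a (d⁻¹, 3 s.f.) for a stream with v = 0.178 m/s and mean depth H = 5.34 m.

k_a ≈ 0.0755 d⁻¹

k_a = 5.32 × 0.178^0.67 / 5.34^1.85 = 5.32 × 0.3146 / 22.18 = 0.07546 d⁻¹.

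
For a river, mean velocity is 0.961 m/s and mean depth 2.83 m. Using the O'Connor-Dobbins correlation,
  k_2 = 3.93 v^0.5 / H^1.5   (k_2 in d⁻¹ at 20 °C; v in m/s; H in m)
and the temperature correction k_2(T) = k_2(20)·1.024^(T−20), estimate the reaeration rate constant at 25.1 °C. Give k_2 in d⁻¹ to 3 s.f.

k_2(20) = 3.93 × 0.961^0.5 / 2.83^1.5 = 3.93 × 0.9803 / 4.761 = 0.8092 d⁻¹.
k_2(25.1) = 0.8092 × 1.024^(25.1−20) = 0.8092 × 1.129 = 0.9133 d⁻¹.

k_2 ≈ 0.913 d⁻¹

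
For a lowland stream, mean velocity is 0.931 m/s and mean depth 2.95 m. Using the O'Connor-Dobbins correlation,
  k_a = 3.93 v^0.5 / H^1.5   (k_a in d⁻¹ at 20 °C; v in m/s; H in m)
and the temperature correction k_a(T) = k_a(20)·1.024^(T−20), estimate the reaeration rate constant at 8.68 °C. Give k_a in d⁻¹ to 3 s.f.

k_a ≈ 0.572 d⁻¹

k_a(20) = 3.93 × 0.931^0.5 / 2.95^1.5 = 3.93 × 0.9649 / 5.067 = 0.7484 d⁻¹.
k_a(8.68) = 0.7484 × 1.024^(8.68−20) = 0.7484 × 0.7645 = 0.5722 d⁻¹.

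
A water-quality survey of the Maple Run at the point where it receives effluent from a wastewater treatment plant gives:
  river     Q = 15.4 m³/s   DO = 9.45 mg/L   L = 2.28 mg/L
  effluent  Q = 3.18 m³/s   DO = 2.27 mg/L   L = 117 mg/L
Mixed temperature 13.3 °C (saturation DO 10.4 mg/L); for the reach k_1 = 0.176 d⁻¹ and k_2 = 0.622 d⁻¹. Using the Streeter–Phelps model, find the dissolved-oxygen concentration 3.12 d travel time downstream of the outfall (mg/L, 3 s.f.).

Mixed DO = (15.4×9.45 + 3.18×2.27)/(15.4+3.18) = 152.7/18.58 = 8.221 mg/L.
Mixed L₀ = (15.4×2.28 + 3.18×117)/(18.58) = 407.2/18.58 = 21.91 mg/L.
Initial deficit D₀ = C_s − DO₀ = 10.4 − 8.221 = 2.179 mg/L.
D(3.12) = [0.176×21.91/(0.622−0.176)](e^(−0.176×3.12) − e^(−0.622×3.12)) + 2.179 e^(−0.622×3.12)
= 8.648 × (0.5775 − 0.1436) + 2.179 × 0.1436 = 4.065 mg/L.
DO = 10.4 − 4.065 = 6.335 mg/L.

DO ≈ 6.34 mg/L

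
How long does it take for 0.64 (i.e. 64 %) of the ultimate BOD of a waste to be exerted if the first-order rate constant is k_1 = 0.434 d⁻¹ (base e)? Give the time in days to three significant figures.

y/L₀ = 1 − e^(−k_1 t) = 0.64 ⇒ e^(−k_1 t) = 0.360
t = −ln(0.360) / 0.434 = 1.022 / 0.434 = 2.354 d.

t ≈ 2.35 d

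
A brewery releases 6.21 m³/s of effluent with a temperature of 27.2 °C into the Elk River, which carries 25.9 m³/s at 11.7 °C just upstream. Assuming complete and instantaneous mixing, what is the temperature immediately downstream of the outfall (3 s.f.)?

Flow-weighted mixing: C = (Q_r C_r + Q_w C_w)/(Q_r + Q_w)
= (25.9×11.7 + 6.21×27.2)/(25.9 + 6.21) = 471.9/32.11 = 14.70 °C.

14.7 °C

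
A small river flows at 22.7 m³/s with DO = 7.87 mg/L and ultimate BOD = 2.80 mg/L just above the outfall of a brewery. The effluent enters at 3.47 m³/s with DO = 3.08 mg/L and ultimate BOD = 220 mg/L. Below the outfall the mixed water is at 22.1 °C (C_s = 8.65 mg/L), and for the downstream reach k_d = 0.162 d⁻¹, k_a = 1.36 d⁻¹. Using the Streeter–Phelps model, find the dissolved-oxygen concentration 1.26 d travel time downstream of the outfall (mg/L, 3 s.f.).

DO ≈ 5.68 mg/L

Mixed DO = (22.7×7.87 + 3.47×3.08)/(22.7+3.47) = 189.3/26.17 = 7.235 mg/L.
Mixed L₀ = (22.7×2.80 + 3.47×220)/(26.17) = 827.0/26.17 = 31.60 mg/L.
Initial deficit D₀ = C_s − DO₀ = 8.65 − 7.235 = 1.415 mg/L.
D(1.26) = [0.162×31.60/(1.36−0.162)](e^(−0.162×1.26) − e^(−1.36×1.26)) + 1.415 e^(−1.36×1.26)
= 4.273 × (0.8154 − 0.1802) + 1.415 × 0.1802 = 2.969 mg/L.
DO = 8.65 − 2.969 = 5.681 mg/L.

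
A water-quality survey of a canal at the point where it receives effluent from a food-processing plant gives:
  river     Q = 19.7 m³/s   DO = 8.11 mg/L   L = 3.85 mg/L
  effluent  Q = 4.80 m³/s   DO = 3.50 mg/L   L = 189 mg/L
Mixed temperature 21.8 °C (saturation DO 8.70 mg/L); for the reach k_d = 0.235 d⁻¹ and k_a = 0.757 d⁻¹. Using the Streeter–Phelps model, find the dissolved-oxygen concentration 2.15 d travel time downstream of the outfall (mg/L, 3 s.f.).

DO ≈ 1.06 mg/L

Mixed DO = (19.7×8.11 + 4.80×3.50)/(19.7+4.80) = 176.6/24.50 = 7.207 mg/L.
Mixed L₀ = (19.7×3.85 + 4.80×189)/(24.50) = 983.0/24.50 = 40.12 mg/L.
Initial deficit D₀ = C_s − DO₀ = 8.70 − 7.207 = 1.493 mg/L.
D(2.15) = [0.235×40.12/(0.757−0.235)](e^(−0.235×2.15) − e^(−0.757×2.15)) + 1.493 e^(−0.757×2.15)
= 18.06 × (0.6034 − 0.1964) + 1.493 × 0.1964 = 7.644 mg/L.
DO = 8.70 − 7.644 = 1.056 mg/L.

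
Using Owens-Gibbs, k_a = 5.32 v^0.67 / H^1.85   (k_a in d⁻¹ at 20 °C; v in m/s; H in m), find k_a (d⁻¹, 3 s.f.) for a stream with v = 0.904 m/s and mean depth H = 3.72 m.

k_a = 5.32 × 0.904^0.67 / 3.72^1.85 = 5.32 × 0.9346 / 11.36 = 0.4376 d⁻¹.

k_a ≈ 0.438 d⁻¹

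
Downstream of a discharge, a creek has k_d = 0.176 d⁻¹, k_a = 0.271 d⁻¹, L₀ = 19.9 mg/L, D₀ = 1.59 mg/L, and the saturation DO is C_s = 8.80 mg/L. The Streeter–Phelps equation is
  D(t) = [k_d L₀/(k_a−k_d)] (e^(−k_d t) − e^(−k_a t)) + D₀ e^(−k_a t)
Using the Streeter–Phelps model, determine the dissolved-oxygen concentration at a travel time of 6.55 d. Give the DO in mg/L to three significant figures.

DO ≈ 3.14 mg/L

k_d L₀/(k_a−k_d) = 0.176×19.9/(0.271−0.176) = 3.502/0.09500 = 36.87 mg/L.
e^(−k_d t) = e^(−0.176×6.550) = 0.3158; e^(−k_a t) = e^(−0.271×6.550) = 0.1695.
D = 36.87 × (0.3158 − 0.1695) + 1.59 × 0.1695 = 5.393 + 0.2695 = 5.662 mg/L.
DO = C_s − D = 8.80 − 5.662 = 3.138 mg/L.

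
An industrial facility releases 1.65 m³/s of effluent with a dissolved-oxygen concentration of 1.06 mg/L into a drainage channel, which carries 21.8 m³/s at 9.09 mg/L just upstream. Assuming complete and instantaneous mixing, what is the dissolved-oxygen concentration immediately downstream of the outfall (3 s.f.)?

Flow-weighted mixing: C = (Q_r C_r + Q_w C_w)/(Q_r + Q_w)
= (21.8×9.09 + 1.65×1.06)/(21.8 + 1.65) = 199.9/23.45 = 8.525 mg/L.

8.52 mg/L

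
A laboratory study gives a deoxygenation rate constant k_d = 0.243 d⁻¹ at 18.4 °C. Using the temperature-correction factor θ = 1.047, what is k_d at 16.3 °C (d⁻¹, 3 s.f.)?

k_d(T₂) = k_d(T₁) · θ^(T₂−T₁) = 0.243 × 1.047^(16.3−18.4)
= 0.243 × 1.047^-2.10 = 0.243 × 0.9081 = 0.2207 d⁻¹.

k_d ≈ 0.221 d⁻¹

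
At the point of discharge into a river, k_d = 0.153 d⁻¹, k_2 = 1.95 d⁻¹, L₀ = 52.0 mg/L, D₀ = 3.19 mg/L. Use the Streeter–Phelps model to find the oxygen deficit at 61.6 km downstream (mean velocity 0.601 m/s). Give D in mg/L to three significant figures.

Travel time t = x/v = 61.6 km / (0.601 m/s) = 61600 m / 0.601 m/s = 102500 s = 1.186 d.
k_d L₀/(k_2−k_d) = 0.153×52.0/(1.95−0.153) = 7.956/1.797 = 4.427 mg/L.
e^(−k_d t) = e^(−0.153×1.186) = 0.8340; e^(−k_2 t) = e^(−1.95×1.186) = 0.09894.
D = 4.427 × (0.8340 − 0.09894) + 3.19 × 0.09894 = 3.254 + 0.3156 = 3.570 mg/L.

D ≈ 3.57 mg/L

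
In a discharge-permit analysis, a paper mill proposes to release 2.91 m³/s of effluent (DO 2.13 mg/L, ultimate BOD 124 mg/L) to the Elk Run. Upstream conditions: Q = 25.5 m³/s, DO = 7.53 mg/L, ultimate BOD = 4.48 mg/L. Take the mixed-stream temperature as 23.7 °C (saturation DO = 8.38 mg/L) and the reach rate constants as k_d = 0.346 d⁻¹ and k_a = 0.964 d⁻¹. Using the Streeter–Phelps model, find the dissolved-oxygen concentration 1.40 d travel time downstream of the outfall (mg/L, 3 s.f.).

Mixed DO = (25.5×7.53 + 2.91×2.13)/(25.5+2.91) = 198.2/28.41 = 6.977 mg/L.
Mixed L₀ = (25.5×4.48 + 2.91×124)/(28.41) = 475.1/28.41 = 16.72 mg/L.
Initial deficit D₀ = C_s − DO₀ = 8.38 − 6.977 = 1.403 mg/L.
D(1.40) = [0.346×16.72/(0.964−0.346)](e^(−0.346×1.40) − e^(−0.964×1.40)) + 1.403 e^(−0.964×1.40)
= 9.362 × (0.6161 − 0.2593) + 1.403 × 0.2593 = 3.704 mg/L.
DO = 8.38 − 3.704 = 4.676 mg/L.

DO ≈ 4.68 mg/L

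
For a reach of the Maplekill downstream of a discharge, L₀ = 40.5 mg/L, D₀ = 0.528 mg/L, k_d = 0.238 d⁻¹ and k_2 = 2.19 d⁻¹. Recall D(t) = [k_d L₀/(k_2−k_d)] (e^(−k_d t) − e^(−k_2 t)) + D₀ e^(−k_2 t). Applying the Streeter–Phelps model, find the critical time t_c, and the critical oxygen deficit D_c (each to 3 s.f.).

t_c ≈ 1.08 d; D_c ≈ 3.40 mg/L

t_c = [1/(k_2−k_d)] ln[(k_2/k_d)(1 − D₀(k_2−k_d)/(k_d L₀))]
= [1/(2.19−0.238)] ln[(2.19/0.238)(1 − 0.528×1.952/(0.238×40.5))]
= (1/1.952) ln[9.202 × 0.8931] = 0.5123 × ln(8.218) = 0.5123 × 2.106 = 1.079 d.
L(t_c) = L₀ e^(−k_d t_c) = 40.5 × 0.7735 = 31.33 mg/L, and at the critical point k_2 D_c = k_d L, so D_c = (0.238/2.19) × 31.33 = 3.405 mg/L.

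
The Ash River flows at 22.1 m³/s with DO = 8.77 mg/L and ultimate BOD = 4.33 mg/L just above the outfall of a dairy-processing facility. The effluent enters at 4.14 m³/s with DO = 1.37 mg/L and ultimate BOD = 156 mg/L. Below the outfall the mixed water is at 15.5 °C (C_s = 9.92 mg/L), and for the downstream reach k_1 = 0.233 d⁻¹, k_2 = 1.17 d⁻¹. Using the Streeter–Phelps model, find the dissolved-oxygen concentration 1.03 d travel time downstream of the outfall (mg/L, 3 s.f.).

DO ≈ 5.80 mg/L

Mixed DO = (22.1×8.77 + 4.14×1.37)/(22.1+4.14) = 199.5/26.24 = 7.602 mg/L.
Mixed L₀ = (22.1×4.33 + 4.14×156)/(26.24) = 741.5/26.24 = 28.26 mg/L.
Initial deficit D₀ = C_s − DO₀ = 9.92 − 7.602 = 2.318 mg/L.
D(1.03) = [0.233×28.26/(1.17−0.233)](e^(−0.233×1.03) − e^(−1.17×1.03)) + 2.318 e^(−1.17×1.03)
= 7.027 × (0.7866 − 0.2997) + 2.318 × 0.2997 = 4.117 mg/L.
DO = 9.92 − 4.117 = 5.803 mg/L.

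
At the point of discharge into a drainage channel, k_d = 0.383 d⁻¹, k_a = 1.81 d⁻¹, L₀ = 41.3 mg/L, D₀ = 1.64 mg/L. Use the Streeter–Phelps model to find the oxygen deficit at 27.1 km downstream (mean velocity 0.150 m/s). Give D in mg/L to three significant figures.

Travel time t = x/v = 27.1 km / (0.150 m/s) = 27100 m / 0.150 m/s = 180700 s = 2.091 d.
k_d L₀/(k_a−k_d) = 0.383×41.3/(1.81−0.383) = 15.82/1.427 = 11.08 mg/L.
e^(−k_d t) = e^(−0.383×2.091) = 0.4489; e^(−k_a t) = e^(−1.81×2.091) = 0.02271.
D = 11.08 × (0.4489 − 0.02271) + 1.64 × 0.02271 = 4.725 + 0.03725 = 4.762 mg/L.

D ≈ 4.76 mg/L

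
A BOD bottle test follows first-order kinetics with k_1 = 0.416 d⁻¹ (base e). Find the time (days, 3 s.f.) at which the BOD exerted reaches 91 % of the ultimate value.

y/L₀ = 1 − e^(−k_1 t) = 0.91 ⇒ e^(−k_1 t) = 0.0900
t = −ln(0.0900) / 0.416 = 2.408 / 0.416 = 5.788 d.

t ≈ 5.79 d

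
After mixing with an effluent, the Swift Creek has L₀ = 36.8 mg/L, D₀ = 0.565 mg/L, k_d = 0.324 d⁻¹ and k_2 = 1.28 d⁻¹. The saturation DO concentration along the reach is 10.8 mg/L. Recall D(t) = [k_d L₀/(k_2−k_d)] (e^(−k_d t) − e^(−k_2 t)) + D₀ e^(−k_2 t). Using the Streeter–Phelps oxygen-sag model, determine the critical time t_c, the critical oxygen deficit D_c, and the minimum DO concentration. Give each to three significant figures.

t_c ≈ 1.39 d; D_c ≈ 5.94 mg/L; min DO ≈ 4.86 mg/L

t_c = [1/(k_2−k_d)] ln[(k_2/k_d)(1 − D₀(k_2−k_d)/(k_d L₀))]
= [1/(1.28−0.324)] ln[(1.28/0.324)(1 − 0.565×0.9560/(0.324×36.8))]
= (1/0.9560) ln[3.951 × 0.9547] = 1.046 × ln(3.772) = 1.046 × 1.328 = 1.389 d.
D_c = (k_d/k_2) L₀ e^(−k_d t_c) = (0.324/1.28) × 36.8 × e^(−0.324×1.389) = 0.2531 × 36.8 × 0.6377 = 5.940 mg/L.
Minimum DO = C_s − D_c = 10.8 − 5.940 = 4.860 mg/L.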